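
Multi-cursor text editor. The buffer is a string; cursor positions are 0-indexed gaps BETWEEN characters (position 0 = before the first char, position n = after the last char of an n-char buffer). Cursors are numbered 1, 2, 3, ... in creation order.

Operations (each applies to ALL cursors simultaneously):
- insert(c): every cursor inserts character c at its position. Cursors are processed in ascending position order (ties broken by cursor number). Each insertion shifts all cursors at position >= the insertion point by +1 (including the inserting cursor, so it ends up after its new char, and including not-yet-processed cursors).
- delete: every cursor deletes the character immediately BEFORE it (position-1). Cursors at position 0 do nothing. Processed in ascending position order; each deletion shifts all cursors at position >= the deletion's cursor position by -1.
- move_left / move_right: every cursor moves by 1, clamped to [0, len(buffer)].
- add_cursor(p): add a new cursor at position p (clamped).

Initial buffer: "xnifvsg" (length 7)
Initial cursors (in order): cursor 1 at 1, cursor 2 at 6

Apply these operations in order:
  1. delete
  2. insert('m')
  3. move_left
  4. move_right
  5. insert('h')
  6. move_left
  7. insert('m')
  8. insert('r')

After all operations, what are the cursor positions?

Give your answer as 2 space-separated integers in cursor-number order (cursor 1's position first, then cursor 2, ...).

Answer: 3 11

Derivation:
After op 1 (delete): buffer="nifvg" (len 5), cursors c1@0 c2@4, authorship .....
After op 2 (insert('m')): buffer="mnifvmg" (len 7), cursors c1@1 c2@6, authorship 1....2.
After op 3 (move_left): buffer="mnifvmg" (len 7), cursors c1@0 c2@5, authorship 1....2.
After op 4 (move_right): buffer="mnifvmg" (len 7), cursors c1@1 c2@6, authorship 1....2.
After op 5 (insert('h')): buffer="mhnifvmhg" (len 9), cursors c1@2 c2@8, authorship 11....22.
After op 6 (move_left): buffer="mhnifvmhg" (len 9), cursors c1@1 c2@7, authorship 11....22.
After op 7 (insert('m')): buffer="mmhnifvmmhg" (len 11), cursors c1@2 c2@9, authorship 111....222.
After op 8 (insert('r')): buffer="mmrhnifvmmrhg" (len 13), cursors c1@3 c2@11, authorship 1111....2222.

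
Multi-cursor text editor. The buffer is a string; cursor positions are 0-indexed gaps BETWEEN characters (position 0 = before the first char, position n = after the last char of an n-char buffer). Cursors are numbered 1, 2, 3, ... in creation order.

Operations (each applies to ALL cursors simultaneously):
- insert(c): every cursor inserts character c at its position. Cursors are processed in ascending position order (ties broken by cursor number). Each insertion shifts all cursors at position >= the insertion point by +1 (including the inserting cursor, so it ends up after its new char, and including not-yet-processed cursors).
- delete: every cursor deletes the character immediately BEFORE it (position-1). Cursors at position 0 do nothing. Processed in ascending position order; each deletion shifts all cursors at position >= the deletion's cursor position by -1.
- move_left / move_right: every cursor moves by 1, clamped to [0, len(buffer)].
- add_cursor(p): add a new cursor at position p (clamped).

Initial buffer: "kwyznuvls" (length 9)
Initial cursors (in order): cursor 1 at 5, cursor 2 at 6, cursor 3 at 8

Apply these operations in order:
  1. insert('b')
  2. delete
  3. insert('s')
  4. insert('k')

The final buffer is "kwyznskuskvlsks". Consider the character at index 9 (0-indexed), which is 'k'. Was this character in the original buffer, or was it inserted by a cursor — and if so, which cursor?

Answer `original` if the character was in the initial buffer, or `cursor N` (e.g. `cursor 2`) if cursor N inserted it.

After op 1 (insert('b')): buffer="kwyznbubvlbs" (len 12), cursors c1@6 c2@8 c3@11, authorship .....1.2..3.
After op 2 (delete): buffer="kwyznuvls" (len 9), cursors c1@5 c2@6 c3@8, authorship .........
After op 3 (insert('s')): buffer="kwyznsusvlss" (len 12), cursors c1@6 c2@8 c3@11, authorship .....1.2..3.
After op 4 (insert('k')): buffer="kwyznskuskvlsks" (len 15), cursors c1@7 c2@10 c3@14, authorship .....11.22..33.
Authorship (.=original, N=cursor N): . . . . . 1 1 . 2 2 . . 3 3 .
Index 9: author = 2

Answer: cursor 2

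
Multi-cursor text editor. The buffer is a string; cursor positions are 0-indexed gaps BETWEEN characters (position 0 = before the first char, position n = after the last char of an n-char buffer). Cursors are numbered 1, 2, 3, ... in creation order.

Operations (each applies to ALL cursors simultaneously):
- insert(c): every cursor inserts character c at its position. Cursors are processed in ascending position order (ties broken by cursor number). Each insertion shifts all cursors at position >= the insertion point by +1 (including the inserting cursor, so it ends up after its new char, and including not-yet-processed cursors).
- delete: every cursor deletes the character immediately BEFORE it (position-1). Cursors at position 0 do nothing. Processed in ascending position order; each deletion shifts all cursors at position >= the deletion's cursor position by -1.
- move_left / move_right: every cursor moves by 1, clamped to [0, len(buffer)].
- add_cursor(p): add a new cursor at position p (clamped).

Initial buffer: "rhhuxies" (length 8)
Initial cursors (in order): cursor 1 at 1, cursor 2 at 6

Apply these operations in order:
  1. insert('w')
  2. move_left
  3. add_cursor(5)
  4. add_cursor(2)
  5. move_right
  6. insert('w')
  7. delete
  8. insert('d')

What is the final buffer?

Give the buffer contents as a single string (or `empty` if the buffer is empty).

Answer: rwdhdhuxdiwdes

Derivation:
After op 1 (insert('w')): buffer="rwhhuxiwes" (len 10), cursors c1@2 c2@8, authorship .1.....2..
After op 2 (move_left): buffer="rwhhuxiwes" (len 10), cursors c1@1 c2@7, authorship .1.....2..
After op 3 (add_cursor(5)): buffer="rwhhuxiwes" (len 10), cursors c1@1 c3@5 c2@7, authorship .1.....2..
After op 4 (add_cursor(2)): buffer="rwhhuxiwes" (len 10), cursors c1@1 c4@2 c3@5 c2@7, authorship .1.....2..
After op 5 (move_right): buffer="rwhhuxiwes" (len 10), cursors c1@2 c4@3 c3@6 c2@8, authorship .1.....2..
After op 6 (insert('w')): buffer="rwwhwhuxwiwwes" (len 14), cursors c1@3 c4@5 c3@9 c2@12, authorship .11.4...3.22..
After op 7 (delete): buffer="rwhhuxiwes" (len 10), cursors c1@2 c4@3 c3@6 c2@8, authorship .1.....2..
After op 8 (insert('d')): buffer="rwdhdhuxdiwdes" (len 14), cursors c1@3 c4@5 c3@9 c2@12, authorship .11.4...3.22..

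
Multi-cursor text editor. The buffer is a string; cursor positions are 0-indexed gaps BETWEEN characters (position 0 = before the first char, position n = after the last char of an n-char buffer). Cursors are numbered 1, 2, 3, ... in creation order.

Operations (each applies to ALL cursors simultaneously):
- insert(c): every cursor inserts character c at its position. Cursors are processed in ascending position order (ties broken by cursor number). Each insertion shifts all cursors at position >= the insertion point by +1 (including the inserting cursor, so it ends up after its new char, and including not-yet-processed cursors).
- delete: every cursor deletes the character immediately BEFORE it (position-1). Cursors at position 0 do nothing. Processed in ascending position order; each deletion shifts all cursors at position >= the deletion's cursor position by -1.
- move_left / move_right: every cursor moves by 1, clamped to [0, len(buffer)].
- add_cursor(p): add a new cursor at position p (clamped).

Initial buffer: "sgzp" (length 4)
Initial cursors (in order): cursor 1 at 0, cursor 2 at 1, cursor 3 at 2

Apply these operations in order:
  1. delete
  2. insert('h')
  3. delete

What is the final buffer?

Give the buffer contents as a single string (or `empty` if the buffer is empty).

After op 1 (delete): buffer="zp" (len 2), cursors c1@0 c2@0 c3@0, authorship ..
After op 2 (insert('h')): buffer="hhhzp" (len 5), cursors c1@3 c2@3 c3@3, authorship 123..
After op 3 (delete): buffer="zp" (len 2), cursors c1@0 c2@0 c3@0, authorship ..

Answer: zp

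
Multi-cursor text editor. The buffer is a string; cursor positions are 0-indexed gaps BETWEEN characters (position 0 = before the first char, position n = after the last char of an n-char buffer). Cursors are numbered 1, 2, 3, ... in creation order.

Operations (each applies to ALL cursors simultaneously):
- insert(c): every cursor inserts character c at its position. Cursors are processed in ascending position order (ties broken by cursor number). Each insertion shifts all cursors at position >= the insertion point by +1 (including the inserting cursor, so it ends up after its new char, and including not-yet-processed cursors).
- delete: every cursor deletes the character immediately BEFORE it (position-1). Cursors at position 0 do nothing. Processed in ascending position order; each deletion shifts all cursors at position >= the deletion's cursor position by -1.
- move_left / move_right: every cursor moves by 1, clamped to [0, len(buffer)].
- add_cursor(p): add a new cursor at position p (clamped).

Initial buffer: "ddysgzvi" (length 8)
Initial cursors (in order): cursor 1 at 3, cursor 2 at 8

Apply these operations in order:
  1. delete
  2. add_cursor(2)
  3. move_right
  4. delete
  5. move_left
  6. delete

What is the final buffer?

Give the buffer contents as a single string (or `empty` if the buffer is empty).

After op 1 (delete): buffer="ddsgzv" (len 6), cursors c1@2 c2@6, authorship ......
After op 2 (add_cursor(2)): buffer="ddsgzv" (len 6), cursors c1@2 c3@2 c2@6, authorship ......
After op 3 (move_right): buffer="ddsgzv" (len 6), cursors c1@3 c3@3 c2@6, authorship ......
After op 4 (delete): buffer="dgz" (len 3), cursors c1@1 c3@1 c2@3, authorship ...
After op 5 (move_left): buffer="dgz" (len 3), cursors c1@0 c3@0 c2@2, authorship ...
After op 6 (delete): buffer="dz" (len 2), cursors c1@0 c3@0 c2@1, authorship ..

Answer: dz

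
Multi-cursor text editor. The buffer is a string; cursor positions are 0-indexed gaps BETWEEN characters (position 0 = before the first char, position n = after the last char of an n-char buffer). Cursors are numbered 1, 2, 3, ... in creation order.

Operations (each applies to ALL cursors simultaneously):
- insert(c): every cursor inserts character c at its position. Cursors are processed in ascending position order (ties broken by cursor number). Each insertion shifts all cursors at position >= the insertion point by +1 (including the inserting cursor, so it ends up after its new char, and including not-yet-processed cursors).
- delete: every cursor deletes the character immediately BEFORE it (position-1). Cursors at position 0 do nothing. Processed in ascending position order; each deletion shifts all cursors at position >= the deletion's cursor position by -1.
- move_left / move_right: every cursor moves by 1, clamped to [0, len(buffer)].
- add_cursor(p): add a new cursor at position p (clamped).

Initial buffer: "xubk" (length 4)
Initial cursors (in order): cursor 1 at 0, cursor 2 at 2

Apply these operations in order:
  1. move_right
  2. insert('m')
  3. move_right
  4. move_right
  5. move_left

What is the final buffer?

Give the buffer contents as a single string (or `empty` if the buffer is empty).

Answer: xmubmk

Derivation:
After op 1 (move_right): buffer="xubk" (len 4), cursors c1@1 c2@3, authorship ....
After op 2 (insert('m')): buffer="xmubmk" (len 6), cursors c1@2 c2@5, authorship .1..2.
After op 3 (move_right): buffer="xmubmk" (len 6), cursors c1@3 c2@6, authorship .1..2.
After op 4 (move_right): buffer="xmubmk" (len 6), cursors c1@4 c2@6, authorship .1..2.
After op 5 (move_left): buffer="xmubmk" (len 6), cursors c1@3 c2@5, authorship .1..2.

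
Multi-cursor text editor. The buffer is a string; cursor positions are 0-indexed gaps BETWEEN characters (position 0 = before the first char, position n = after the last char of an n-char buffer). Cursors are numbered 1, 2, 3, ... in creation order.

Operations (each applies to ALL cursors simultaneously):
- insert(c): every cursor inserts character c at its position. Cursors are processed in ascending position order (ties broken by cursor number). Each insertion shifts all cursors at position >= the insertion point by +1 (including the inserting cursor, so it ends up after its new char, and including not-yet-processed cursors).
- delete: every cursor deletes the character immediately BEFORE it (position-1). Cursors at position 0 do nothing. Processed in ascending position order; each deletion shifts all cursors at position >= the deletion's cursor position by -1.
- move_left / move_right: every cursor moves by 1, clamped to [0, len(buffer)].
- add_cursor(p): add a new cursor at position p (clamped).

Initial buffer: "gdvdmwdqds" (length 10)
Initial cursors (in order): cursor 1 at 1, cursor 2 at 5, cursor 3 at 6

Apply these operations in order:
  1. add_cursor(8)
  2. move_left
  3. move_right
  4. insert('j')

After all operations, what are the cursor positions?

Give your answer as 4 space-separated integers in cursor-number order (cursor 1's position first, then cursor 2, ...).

After op 1 (add_cursor(8)): buffer="gdvdmwdqds" (len 10), cursors c1@1 c2@5 c3@6 c4@8, authorship ..........
After op 2 (move_left): buffer="gdvdmwdqds" (len 10), cursors c1@0 c2@4 c3@5 c4@7, authorship ..........
After op 3 (move_right): buffer="gdvdmwdqds" (len 10), cursors c1@1 c2@5 c3@6 c4@8, authorship ..........
After op 4 (insert('j')): buffer="gjdvdmjwjdqjds" (len 14), cursors c1@2 c2@7 c3@9 c4@12, authorship .1....2.3..4..

Answer: 2 7 9 12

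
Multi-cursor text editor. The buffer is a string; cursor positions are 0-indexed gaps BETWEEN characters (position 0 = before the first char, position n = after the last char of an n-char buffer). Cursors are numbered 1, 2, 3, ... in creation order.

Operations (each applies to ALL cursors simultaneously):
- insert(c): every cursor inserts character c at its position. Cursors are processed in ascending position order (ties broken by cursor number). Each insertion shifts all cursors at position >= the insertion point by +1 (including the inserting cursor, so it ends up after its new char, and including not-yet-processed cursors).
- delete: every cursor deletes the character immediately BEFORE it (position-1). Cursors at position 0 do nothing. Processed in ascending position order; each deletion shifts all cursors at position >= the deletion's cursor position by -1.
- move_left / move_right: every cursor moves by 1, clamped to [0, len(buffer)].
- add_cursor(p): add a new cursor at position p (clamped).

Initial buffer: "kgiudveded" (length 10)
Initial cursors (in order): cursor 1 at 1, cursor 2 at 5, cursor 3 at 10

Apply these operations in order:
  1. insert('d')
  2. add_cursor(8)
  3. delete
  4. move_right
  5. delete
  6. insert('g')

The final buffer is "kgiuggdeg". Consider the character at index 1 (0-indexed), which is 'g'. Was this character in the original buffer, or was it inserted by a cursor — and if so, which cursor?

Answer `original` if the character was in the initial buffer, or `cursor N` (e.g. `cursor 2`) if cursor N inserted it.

After op 1 (insert('d')): buffer="kdgiuddvededd" (len 13), cursors c1@2 c2@7 c3@13, authorship .1....2.....3
After op 2 (add_cursor(8)): buffer="kdgiuddvededd" (len 13), cursors c1@2 c2@7 c4@8 c3@13, authorship .1....2.....3
After op 3 (delete): buffer="kgiudeded" (len 9), cursors c1@1 c2@5 c4@5 c3@9, authorship .........
After op 4 (move_right): buffer="kgiudeded" (len 9), cursors c1@2 c2@6 c4@6 c3@9, authorship .........
After op 5 (delete): buffer="kiude" (len 5), cursors c1@1 c2@3 c4@3 c3@5, authorship .....
After op 6 (insert('g')): buffer="kgiuggdeg" (len 9), cursors c1@2 c2@6 c4@6 c3@9, authorship .1..24..3
Authorship (.=original, N=cursor N): . 1 . . 2 4 . . 3
Index 1: author = 1

Answer: cursor 1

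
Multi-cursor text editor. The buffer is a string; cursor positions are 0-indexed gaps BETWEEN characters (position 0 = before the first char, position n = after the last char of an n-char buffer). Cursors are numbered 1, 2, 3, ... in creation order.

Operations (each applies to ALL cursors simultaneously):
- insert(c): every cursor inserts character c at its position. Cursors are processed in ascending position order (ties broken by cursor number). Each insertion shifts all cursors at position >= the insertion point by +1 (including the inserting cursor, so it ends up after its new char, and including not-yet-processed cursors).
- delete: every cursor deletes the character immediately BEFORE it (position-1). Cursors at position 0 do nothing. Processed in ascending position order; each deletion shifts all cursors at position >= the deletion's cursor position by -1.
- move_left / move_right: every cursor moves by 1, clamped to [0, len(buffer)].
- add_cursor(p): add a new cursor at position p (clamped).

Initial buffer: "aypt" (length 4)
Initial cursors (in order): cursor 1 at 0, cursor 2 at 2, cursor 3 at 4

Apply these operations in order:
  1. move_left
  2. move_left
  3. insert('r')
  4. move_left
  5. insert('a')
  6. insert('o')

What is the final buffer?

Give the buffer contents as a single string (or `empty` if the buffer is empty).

After op 1 (move_left): buffer="aypt" (len 4), cursors c1@0 c2@1 c3@3, authorship ....
After op 2 (move_left): buffer="aypt" (len 4), cursors c1@0 c2@0 c3@2, authorship ....
After op 3 (insert('r')): buffer="rrayrpt" (len 7), cursors c1@2 c2@2 c3@5, authorship 12..3..
After op 4 (move_left): buffer="rrayrpt" (len 7), cursors c1@1 c2@1 c3@4, authorship 12..3..
After op 5 (insert('a')): buffer="raarayarpt" (len 10), cursors c1@3 c2@3 c3@7, authorship 1122..33..
After op 6 (insert('o')): buffer="raaoorayaorpt" (len 13), cursors c1@5 c2@5 c3@10, authorship 112122..333..

Answer: raaoorayaorpt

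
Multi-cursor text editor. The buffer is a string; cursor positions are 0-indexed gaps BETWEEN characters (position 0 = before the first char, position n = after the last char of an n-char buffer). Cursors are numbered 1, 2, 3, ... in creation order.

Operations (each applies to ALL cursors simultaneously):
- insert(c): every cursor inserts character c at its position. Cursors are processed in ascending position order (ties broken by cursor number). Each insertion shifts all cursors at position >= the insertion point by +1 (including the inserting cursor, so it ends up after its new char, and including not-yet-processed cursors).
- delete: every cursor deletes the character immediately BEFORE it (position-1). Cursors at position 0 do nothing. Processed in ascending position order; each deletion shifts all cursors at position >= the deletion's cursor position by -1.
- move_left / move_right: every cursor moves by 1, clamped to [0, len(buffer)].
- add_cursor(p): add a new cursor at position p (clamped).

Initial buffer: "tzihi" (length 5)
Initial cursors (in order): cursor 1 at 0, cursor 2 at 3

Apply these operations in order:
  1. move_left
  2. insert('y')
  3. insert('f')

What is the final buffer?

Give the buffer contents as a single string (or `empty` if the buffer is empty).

Answer: yftzyfihi

Derivation:
After op 1 (move_left): buffer="tzihi" (len 5), cursors c1@0 c2@2, authorship .....
After op 2 (insert('y')): buffer="ytzyihi" (len 7), cursors c1@1 c2@4, authorship 1..2...
After op 3 (insert('f')): buffer="yftzyfihi" (len 9), cursors c1@2 c2@6, authorship 11..22...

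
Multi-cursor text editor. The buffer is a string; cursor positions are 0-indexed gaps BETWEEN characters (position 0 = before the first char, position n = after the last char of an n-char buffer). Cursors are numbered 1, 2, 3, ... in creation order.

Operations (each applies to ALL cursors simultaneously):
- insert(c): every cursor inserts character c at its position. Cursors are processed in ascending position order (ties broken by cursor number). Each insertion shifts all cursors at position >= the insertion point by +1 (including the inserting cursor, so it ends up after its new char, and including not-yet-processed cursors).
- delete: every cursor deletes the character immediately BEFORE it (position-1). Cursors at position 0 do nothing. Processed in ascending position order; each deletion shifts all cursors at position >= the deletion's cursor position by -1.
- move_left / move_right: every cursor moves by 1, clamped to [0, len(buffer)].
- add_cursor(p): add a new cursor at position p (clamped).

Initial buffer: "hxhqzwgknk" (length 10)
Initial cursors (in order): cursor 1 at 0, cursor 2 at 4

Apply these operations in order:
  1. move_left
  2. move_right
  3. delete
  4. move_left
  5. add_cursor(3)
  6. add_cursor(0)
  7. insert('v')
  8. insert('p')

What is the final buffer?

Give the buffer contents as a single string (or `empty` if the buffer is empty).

Answer: vvppxvphzvpwgknk

Derivation:
After op 1 (move_left): buffer="hxhqzwgknk" (len 10), cursors c1@0 c2@3, authorship ..........
After op 2 (move_right): buffer="hxhqzwgknk" (len 10), cursors c1@1 c2@4, authorship ..........
After op 3 (delete): buffer="xhzwgknk" (len 8), cursors c1@0 c2@2, authorship ........
After op 4 (move_left): buffer="xhzwgknk" (len 8), cursors c1@0 c2@1, authorship ........
After op 5 (add_cursor(3)): buffer="xhzwgknk" (len 8), cursors c1@0 c2@1 c3@3, authorship ........
After op 6 (add_cursor(0)): buffer="xhzwgknk" (len 8), cursors c1@0 c4@0 c2@1 c3@3, authorship ........
After op 7 (insert('v')): buffer="vvxvhzvwgknk" (len 12), cursors c1@2 c4@2 c2@4 c3@7, authorship 14.2..3.....
After op 8 (insert('p')): buffer="vvppxvphzvpwgknk" (len 16), cursors c1@4 c4@4 c2@7 c3@11, authorship 1414.22..33.....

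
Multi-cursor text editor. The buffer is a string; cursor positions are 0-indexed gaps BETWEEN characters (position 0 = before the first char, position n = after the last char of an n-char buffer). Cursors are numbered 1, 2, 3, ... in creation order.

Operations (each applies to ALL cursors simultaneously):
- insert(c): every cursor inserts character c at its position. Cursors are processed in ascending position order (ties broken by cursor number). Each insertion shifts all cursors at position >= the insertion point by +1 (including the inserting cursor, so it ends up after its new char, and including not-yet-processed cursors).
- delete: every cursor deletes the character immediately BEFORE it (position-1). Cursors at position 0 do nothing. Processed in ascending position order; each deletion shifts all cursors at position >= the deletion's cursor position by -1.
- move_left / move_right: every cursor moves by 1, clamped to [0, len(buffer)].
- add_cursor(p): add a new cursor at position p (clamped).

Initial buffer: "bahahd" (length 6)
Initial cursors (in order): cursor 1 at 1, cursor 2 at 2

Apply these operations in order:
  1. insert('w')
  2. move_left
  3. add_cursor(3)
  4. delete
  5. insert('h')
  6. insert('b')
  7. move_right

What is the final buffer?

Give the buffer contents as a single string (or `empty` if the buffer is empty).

After op 1 (insert('w')): buffer="bwawhahd" (len 8), cursors c1@2 c2@4, authorship .1.2....
After op 2 (move_left): buffer="bwawhahd" (len 8), cursors c1@1 c2@3, authorship .1.2....
After op 3 (add_cursor(3)): buffer="bwawhahd" (len 8), cursors c1@1 c2@3 c3@3, authorship .1.2....
After op 4 (delete): buffer="whahd" (len 5), cursors c1@0 c2@0 c3@0, authorship 2....
After op 5 (insert('h')): buffer="hhhwhahd" (len 8), cursors c1@3 c2@3 c3@3, authorship 1232....
After op 6 (insert('b')): buffer="hhhbbbwhahd" (len 11), cursors c1@6 c2@6 c3@6, authorship 1231232....
After op 7 (move_right): buffer="hhhbbbwhahd" (len 11), cursors c1@7 c2@7 c3@7, authorship 1231232....

Answer: hhhbbbwhahd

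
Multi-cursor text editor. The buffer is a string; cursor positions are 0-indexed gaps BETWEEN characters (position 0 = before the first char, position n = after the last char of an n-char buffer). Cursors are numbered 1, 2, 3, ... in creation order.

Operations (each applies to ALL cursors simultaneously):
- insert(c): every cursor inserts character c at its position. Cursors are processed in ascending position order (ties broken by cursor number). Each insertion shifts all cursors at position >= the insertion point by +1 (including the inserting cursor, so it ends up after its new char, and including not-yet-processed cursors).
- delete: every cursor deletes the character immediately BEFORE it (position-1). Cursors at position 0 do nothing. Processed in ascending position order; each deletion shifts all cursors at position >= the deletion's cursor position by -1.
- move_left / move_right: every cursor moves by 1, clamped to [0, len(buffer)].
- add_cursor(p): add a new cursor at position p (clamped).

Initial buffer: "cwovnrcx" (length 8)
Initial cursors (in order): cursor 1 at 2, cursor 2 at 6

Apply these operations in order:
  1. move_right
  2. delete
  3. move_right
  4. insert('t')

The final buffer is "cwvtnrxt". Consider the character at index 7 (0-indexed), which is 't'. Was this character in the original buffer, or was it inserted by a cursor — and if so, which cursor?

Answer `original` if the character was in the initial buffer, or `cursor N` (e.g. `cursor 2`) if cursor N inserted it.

After op 1 (move_right): buffer="cwovnrcx" (len 8), cursors c1@3 c2@7, authorship ........
After op 2 (delete): buffer="cwvnrx" (len 6), cursors c1@2 c2@5, authorship ......
After op 3 (move_right): buffer="cwvnrx" (len 6), cursors c1@3 c2@6, authorship ......
After op 4 (insert('t')): buffer="cwvtnrxt" (len 8), cursors c1@4 c2@8, authorship ...1...2
Authorship (.=original, N=cursor N): . . . 1 . . . 2
Index 7: author = 2

Answer: cursor 2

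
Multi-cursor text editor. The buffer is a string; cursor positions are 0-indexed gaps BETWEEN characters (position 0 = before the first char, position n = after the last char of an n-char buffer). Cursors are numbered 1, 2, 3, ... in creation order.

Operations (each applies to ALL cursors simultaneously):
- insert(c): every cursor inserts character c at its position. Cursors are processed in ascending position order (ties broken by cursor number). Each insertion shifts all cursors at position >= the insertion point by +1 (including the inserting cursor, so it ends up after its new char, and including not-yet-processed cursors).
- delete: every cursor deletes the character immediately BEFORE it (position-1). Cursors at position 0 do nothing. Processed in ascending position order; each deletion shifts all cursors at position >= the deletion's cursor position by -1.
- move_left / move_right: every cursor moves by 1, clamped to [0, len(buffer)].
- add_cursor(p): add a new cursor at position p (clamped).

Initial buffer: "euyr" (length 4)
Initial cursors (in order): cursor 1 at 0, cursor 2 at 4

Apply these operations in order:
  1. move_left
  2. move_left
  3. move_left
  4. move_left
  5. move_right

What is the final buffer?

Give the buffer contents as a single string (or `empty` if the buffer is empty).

After op 1 (move_left): buffer="euyr" (len 4), cursors c1@0 c2@3, authorship ....
After op 2 (move_left): buffer="euyr" (len 4), cursors c1@0 c2@2, authorship ....
After op 3 (move_left): buffer="euyr" (len 4), cursors c1@0 c2@1, authorship ....
After op 4 (move_left): buffer="euyr" (len 4), cursors c1@0 c2@0, authorship ....
After op 5 (move_right): buffer="euyr" (len 4), cursors c1@1 c2@1, authorship ....

Answer: euyr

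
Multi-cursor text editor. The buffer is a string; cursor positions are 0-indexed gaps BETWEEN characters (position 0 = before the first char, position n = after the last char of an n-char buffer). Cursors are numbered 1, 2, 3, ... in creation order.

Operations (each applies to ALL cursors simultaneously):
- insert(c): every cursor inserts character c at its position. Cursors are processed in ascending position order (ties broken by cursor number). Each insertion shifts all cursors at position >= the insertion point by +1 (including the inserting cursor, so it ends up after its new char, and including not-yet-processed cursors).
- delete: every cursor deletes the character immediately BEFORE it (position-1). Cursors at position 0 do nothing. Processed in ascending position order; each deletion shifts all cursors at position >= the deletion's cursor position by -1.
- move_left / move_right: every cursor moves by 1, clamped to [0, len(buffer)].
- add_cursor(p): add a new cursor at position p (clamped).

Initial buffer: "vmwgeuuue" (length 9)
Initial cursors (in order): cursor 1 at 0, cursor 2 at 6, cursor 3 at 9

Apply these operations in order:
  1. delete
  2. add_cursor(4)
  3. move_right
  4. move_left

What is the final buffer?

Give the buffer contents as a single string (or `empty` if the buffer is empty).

After op 1 (delete): buffer="vmwgeuu" (len 7), cursors c1@0 c2@5 c3@7, authorship .......
After op 2 (add_cursor(4)): buffer="vmwgeuu" (len 7), cursors c1@0 c4@4 c2@5 c3@7, authorship .......
After op 3 (move_right): buffer="vmwgeuu" (len 7), cursors c1@1 c4@5 c2@6 c3@7, authorship .......
After op 4 (move_left): buffer="vmwgeuu" (len 7), cursors c1@0 c4@4 c2@5 c3@6, authorship .......

Answer: vmwgeuu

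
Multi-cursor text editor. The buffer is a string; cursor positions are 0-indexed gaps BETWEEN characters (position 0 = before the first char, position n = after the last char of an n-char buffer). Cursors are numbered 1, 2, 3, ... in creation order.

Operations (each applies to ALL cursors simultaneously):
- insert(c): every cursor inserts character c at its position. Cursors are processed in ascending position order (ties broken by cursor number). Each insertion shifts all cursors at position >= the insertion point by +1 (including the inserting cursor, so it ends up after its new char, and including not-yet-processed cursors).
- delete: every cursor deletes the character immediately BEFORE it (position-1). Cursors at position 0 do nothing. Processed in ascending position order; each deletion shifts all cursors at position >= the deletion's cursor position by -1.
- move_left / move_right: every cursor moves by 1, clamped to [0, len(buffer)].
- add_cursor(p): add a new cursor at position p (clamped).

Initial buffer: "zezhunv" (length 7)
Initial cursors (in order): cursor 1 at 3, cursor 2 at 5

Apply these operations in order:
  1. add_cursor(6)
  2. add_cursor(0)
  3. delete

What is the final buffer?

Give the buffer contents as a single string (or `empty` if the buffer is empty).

After op 1 (add_cursor(6)): buffer="zezhunv" (len 7), cursors c1@3 c2@5 c3@6, authorship .......
After op 2 (add_cursor(0)): buffer="zezhunv" (len 7), cursors c4@0 c1@3 c2@5 c3@6, authorship .......
After op 3 (delete): buffer="zehv" (len 4), cursors c4@0 c1@2 c2@3 c3@3, authorship ....

Answer: zehv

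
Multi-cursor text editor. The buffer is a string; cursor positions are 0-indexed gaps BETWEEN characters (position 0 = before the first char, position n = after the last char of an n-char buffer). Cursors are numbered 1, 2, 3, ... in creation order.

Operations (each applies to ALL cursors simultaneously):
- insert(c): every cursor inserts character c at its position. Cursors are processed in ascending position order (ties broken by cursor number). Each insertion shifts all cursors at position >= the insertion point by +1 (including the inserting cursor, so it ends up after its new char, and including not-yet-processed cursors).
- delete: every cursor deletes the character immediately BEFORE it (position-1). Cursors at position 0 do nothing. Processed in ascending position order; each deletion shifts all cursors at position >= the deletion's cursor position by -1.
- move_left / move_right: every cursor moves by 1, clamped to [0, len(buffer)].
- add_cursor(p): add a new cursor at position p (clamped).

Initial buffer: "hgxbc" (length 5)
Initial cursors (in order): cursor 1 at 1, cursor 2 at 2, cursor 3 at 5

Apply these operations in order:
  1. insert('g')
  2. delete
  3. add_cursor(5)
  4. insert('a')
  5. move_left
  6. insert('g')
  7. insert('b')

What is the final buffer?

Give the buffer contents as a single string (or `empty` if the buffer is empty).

Answer: hgbaggbaxbcaggbba

Derivation:
After op 1 (insert('g')): buffer="hgggxbcg" (len 8), cursors c1@2 c2@4 c3@8, authorship .1.2...3
After op 2 (delete): buffer="hgxbc" (len 5), cursors c1@1 c2@2 c3@5, authorship .....
After op 3 (add_cursor(5)): buffer="hgxbc" (len 5), cursors c1@1 c2@2 c3@5 c4@5, authorship .....
After op 4 (insert('a')): buffer="hagaxbcaa" (len 9), cursors c1@2 c2@4 c3@9 c4@9, authorship .1.2...34
After op 5 (move_left): buffer="hagaxbcaa" (len 9), cursors c1@1 c2@3 c3@8 c4@8, authorship .1.2...34
After op 6 (insert('g')): buffer="hgaggaxbcagga" (len 13), cursors c1@2 c2@5 c3@12 c4@12, authorship .11.22...3344
After op 7 (insert('b')): buffer="hgbaggbaxbcaggbba" (len 17), cursors c1@3 c2@7 c3@16 c4@16, authorship .111.222...334344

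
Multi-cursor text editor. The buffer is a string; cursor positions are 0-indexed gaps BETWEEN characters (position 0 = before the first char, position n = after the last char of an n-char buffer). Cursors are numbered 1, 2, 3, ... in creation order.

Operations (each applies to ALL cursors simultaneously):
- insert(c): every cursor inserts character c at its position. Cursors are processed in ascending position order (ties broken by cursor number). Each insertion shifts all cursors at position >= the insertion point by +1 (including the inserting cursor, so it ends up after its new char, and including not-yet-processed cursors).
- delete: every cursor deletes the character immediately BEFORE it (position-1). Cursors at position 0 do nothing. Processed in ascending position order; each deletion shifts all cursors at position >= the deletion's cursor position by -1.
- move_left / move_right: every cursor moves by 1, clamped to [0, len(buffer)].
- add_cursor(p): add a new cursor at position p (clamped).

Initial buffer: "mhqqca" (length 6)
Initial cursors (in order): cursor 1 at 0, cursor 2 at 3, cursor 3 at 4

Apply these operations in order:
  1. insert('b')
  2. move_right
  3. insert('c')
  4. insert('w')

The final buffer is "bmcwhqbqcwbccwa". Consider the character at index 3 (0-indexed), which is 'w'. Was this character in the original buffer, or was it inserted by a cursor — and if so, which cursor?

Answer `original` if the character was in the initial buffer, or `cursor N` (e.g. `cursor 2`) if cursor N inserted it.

After op 1 (insert('b')): buffer="bmhqbqbca" (len 9), cursors c1@1 c2@5 c3@7, authorship 1...2.3..
After op 2 (move_right): buffer="bmhqbqbca" (len 9), cursors c1@2 c2@6 c3@8, authorship 1...2.3..
After op 3 (insert('c')): buffer="bmchqbqcbcca" (len 12), cursors c1@3 c2@8 c3@11, authorship 1.1..2.23.3.
After op 4 (insert('w')): buffer="bmcwhqbqcwbccwa" (len 15), cursors c1@4 c2@10 c3@14, authorship 1.11..2.223.33.
Authorship (.=original, N=cursor N): 1 . 1 1 . . 2 . 2 2 3 . 3 3 .
Index 3: author = 1

Answer: cursor 1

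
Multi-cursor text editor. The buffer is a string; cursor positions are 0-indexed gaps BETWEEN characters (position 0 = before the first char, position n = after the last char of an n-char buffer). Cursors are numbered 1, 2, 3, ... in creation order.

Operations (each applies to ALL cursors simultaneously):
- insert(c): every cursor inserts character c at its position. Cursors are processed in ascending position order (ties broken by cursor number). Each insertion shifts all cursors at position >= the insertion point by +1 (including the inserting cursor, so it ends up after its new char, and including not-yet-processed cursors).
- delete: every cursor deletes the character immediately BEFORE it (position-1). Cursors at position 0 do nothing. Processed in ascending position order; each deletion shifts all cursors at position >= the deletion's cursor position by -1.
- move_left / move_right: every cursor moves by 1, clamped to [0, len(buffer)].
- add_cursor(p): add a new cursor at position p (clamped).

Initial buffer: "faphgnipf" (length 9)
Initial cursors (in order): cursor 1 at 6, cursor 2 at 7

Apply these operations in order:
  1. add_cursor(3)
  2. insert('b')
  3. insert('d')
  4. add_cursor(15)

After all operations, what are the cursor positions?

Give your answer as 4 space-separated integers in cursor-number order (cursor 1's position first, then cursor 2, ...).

After op 1 (add_cursor(3)): buffer="faphgnipf" (len 9), cursors c3@3 c1@6 c2@7, authorship .........
After op 2 (insert('b')): buffer="fapbhgnbibpf" (len 12), cursors c3@4 c1@8 c2@10, authorship ...3...1.2..
After op 3 (insert('d')): buffer="fapbdhgnbdibdpf" (len 15), cursors c3@5 c1@10 c2@13, authorship ...33...11.22..
After op 4 (add_cursor(15)): buffer="fapbdhgnbdibdpf" (len 15), cursors c3@5 c1@10 c2@13 c4@15, authorship ...33...11.22..

Answer: 10 13 5 15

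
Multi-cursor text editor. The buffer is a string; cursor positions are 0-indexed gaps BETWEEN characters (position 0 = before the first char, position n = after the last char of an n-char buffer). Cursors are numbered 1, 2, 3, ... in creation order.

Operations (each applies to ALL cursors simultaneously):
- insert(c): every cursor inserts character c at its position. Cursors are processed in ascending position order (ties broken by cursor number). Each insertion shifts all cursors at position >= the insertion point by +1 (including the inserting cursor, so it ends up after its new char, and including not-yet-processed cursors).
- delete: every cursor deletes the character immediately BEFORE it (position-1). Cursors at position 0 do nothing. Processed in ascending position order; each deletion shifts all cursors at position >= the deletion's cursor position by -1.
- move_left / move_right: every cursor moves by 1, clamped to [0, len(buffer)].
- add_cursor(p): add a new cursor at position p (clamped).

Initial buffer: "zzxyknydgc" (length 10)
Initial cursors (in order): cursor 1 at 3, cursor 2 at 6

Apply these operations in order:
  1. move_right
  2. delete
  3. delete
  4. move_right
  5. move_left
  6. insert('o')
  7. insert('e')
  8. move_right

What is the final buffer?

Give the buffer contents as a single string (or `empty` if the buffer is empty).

After op 1 (move_right): buffer="zzxyknydgc" (len 10), cursors c1@4 c2@7, authorship ..........
After op 2 (delete): buffer="zzxkndgc" (len 8), cursors c1@3 c2@5, authorship ........
After op 3 (delete): buffer="zzkdgc" (len 6), cursors c1@2 c2@3, authorship ......
After op 4 (move_right): buffer="zzkdgc" (len 6), cursors c1@3 c2@4, authorship ......
After op 5 (move_left): buffer="zzkdgc" (len 6), cursors c1@2 c2@3, authorship ......
After op 6 (insert('o')): buffer="zzokodgc" (len 8), cursors c1@3 c2@5, authorship ..1.2...
After op 7 (insert('e')): buffer="zzoekoedgc" (len 10), cursors c1@4 c2@7, authorship ..11.22...
After op 8 (move_right): buffer="zzoekoedgc" (len 10), cursors c1@5 c2@8, authorship ..11.22...

Answer: zzoekoedgc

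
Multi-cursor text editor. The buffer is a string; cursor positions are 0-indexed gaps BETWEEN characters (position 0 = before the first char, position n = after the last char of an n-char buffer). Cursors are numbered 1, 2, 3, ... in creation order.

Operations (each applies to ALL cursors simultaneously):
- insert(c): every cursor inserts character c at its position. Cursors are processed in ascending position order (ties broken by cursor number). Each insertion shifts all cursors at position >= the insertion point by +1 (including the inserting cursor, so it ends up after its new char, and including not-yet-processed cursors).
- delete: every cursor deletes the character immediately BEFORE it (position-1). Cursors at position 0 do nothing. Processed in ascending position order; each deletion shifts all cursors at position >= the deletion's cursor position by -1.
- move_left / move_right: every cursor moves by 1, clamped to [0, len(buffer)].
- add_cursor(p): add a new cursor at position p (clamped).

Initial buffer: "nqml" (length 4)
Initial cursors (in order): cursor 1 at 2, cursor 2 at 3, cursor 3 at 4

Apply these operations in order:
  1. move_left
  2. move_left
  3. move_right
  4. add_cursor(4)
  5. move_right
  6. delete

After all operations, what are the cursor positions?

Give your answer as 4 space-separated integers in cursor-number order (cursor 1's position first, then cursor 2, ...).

Answer: 0 0 0 0

Derivation:
After op 1 (move_left): buffer="nqml" (len 4), cursors c1@1 c2@2 c3@3, authorship ....
After op 2 (move_left): buffer="nqml" (len 4), cursors c1@0 c2@1 c3@2, authorship ....
After op 3 (move_right): buffer="nqml" (len 4), cursors c1@1 c2@2 c3@3, authorship ....
After op 4 (add_cursor(4)): buffer="nqml" (len 4), cursors c1@1 c2@2 c3@3 c4@4, authorship ....
After op 5 (move_right): buffer="nqml" (len 4), cursors c1@2 c2@3 c3@4 c4@4, authorship ....
After op 6 (delete): buffer="" (len 0), cursors c1@0 c2@0 c3@0 c4@0, authorship 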